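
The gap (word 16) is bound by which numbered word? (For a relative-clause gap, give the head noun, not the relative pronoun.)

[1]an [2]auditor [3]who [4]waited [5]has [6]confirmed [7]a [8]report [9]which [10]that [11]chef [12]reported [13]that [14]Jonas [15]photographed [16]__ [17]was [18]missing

The gap at 16 is the object of "photographed", inside a relative clause.
The relative pronoun is "which" (word 9); it is bound by the head noun immediately before it.
Its filler is the head noun "report", at word 8.

8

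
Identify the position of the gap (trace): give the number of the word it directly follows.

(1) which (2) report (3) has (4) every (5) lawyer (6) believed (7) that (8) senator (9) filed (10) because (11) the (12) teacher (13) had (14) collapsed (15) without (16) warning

The displaced element is "which report" (word 2).
It is linked across 1 clause boundary (Ø).
It functions as the direct object of "filed", so the gap sits immediately after word 9 ("filed").
Base order: Every lawyer has believed that senator filed which report because the teacher had collapsed without warning.

9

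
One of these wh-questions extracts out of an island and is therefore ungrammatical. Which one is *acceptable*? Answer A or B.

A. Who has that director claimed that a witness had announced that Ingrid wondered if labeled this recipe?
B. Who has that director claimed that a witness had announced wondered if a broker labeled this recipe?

B

In A, the wh-phrase is extracted from inside a wh-island (introduced by "if"), which blocks movement.
In B, the extraction path crosses only that-complement boundaries, which are transparent.
So B is grammatical.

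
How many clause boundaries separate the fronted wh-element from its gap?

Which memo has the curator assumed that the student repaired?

"which memo" is extracted from the object of "repaired".
Boundaries crossed, outermost first: [that] — 1 in total.

1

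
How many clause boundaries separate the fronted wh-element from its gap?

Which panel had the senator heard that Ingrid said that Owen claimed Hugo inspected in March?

"which panel" is extracted from the object of "inspected".
Boundaries crossed, outermost first: [that], [that], [Ø] — 3 in total.

3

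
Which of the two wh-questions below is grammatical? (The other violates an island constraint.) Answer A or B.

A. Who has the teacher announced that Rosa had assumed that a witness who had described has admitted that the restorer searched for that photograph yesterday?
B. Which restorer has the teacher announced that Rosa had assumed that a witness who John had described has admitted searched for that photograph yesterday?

B

In A, the wh-phrase is extracted from inside a complex-NP island (relative clause) (introduced by "who"), which blocks movement.
In B, the extraction path crosses only that-complement boundaries, which are transparent.
So B is grammatical.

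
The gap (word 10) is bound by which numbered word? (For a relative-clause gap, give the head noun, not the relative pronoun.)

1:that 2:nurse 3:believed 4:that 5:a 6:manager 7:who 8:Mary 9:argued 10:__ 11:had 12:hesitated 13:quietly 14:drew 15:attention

The gap at 10 is the subject of "hesitated", inside a relative clause.
The relative pronoun is "who" (word 7); it is bound by the head noun immediately before it.
Its filler is the head noun "manager", at word 6.

6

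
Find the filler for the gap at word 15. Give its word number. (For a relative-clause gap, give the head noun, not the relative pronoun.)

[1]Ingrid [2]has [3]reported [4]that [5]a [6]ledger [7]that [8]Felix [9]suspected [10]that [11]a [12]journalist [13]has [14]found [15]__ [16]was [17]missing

The gap at 15 is the object of "found", inside a relative clause.
The relative pronoun is "that" (word 7); it is bound by the head noun immediately before it.
Its filler is the head noun "ledger", at word 6.

6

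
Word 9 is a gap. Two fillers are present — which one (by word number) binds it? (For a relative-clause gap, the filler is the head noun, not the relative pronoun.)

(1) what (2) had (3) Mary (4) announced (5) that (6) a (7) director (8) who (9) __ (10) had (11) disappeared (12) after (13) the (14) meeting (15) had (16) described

7

The marked gap is inside the relative clause, the subject of "disappeared".
Its filler is the head noun "director" (via "who"), at word 7.
(The other dependency links word 1 to a gap after word 16.)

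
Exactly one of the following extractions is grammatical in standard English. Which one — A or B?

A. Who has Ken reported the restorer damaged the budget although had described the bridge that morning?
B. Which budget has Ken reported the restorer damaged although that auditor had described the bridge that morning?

B

In A, the wh-phrase is extracted from inside an adjunct island (introduced by "although"), which blocks movement.
In B, the extraction path crosses only that-complement boundaries, which are transparent.
So B is grammatical.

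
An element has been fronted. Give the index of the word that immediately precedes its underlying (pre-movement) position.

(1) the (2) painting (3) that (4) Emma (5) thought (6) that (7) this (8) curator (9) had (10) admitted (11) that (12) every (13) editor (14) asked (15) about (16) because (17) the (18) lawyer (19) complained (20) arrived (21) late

15

The displaced element is "the painting" (word 2).
It is linked across 2 clause boundaries (that → that).
It functions as the object of the preposition "about" of "asked", so the gap sits immediately after word 15 ("about").
Base order: Emma thought that this curator had admitted that every editor asked about the painting because the lawyer complained.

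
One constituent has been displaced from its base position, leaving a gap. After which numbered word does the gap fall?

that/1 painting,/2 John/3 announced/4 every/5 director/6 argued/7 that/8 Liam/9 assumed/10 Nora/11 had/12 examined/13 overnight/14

The displaced element is "that painting" (word 2).
It is linked across 3 clause boundaries (Ø → that → Ø).
It functions as the direct object of "examined", so the gap sits immediately after word 13 ("examined").
Base order: John announced every director argued that Liam assumed Nora had examined that painting overnight.

13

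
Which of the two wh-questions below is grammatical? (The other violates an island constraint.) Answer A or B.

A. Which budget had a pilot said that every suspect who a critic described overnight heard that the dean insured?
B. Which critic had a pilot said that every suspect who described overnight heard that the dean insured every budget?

A

In B, the wh-phrase is extracted from inside a complex-NP island (relative clause) (introduced by "who"), which blocks movement.
In A, the extraction path crosses only that-complement boundaries, which are transparent.
So A is grammatical.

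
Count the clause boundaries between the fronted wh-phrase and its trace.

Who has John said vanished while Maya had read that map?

1

"who" is extracted from the subject of "vanished".
Boundaries crossed, outermost first: [Ø] — 1 in total.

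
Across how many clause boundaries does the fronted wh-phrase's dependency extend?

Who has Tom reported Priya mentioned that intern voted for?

2

"who" is extracted from the PP object of "voted".
Boundaries crossed, outermost first: [Ø], [Ø] — 2 in total.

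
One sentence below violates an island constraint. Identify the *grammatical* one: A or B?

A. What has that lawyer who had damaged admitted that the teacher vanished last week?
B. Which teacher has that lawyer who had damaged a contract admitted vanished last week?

B

In A, the wh-phrase is extracted from inside a complex-NP island (relative clause) (introduced by "who"), which blocks movement.
In B, the extraction path crosses only that-complement boundaries, which are transparent.
So B is grammatical.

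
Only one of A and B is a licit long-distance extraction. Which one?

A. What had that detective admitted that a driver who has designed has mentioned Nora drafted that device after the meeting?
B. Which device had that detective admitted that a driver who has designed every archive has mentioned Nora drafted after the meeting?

In A, the wh-phrase is extracted from inside a complex-NP island (relative clause) (introduced by "who"), which blocks movement.
In B, the extraction path crosses only that-complement boundaries, which are transparent.
So B is grammatical.

B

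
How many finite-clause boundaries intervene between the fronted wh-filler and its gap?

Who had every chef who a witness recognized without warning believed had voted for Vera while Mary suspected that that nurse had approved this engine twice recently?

1

"who" is extracted from the subject of "voted".
Boundaries crossed, outermost first: [Ø] — 1 in total.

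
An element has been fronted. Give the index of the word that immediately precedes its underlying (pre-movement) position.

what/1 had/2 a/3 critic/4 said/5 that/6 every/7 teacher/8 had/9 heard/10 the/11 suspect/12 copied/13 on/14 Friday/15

The displaced element is "what" (word 1).
It is linked across 2 clause boundaries (that → Ø).
It functions as the direct object of "copied", so the gap sits immediately after word 13 ("copied").
Base order: A critic had said that every teacher had heard the suspect copied what on Friday.

13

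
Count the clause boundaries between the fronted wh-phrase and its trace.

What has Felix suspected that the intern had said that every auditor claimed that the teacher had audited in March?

"what" is extracted from the object of "audited".
Boundaries crossed, outermost first: [that], [that], [that] — 3 in total.

3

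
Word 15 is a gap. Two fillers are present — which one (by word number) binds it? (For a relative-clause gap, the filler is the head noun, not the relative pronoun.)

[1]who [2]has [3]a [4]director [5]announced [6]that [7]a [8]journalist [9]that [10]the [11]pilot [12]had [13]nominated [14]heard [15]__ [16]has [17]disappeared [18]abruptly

1

The marked gap is the subject of "disappeared".
Its filler is the fronted wh-phrase "who", at word 1.
(The other dependency links word 8 to a gap after word 13.)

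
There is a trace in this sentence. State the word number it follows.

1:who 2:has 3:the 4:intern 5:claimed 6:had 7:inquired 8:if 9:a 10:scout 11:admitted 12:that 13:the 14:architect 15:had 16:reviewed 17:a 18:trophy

The displaced element is "who" (word 1).
It is linked across 1 clause boundary (Ø).
It functions as the subject of "inquired", so the gap sits immediately after word 5 ("claimed").
Base order: The intern has claimed that who had inquired if a scout admitted that the architect had reviewed a trophy.

5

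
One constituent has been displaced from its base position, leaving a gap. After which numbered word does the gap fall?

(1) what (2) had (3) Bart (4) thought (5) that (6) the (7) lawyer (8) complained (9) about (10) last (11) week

9

The displaced element is "what" (word 1).
It is linked across 1 clause boundary (that).
It functions as the object of the preposition "about" of "complained", so the gap sits immediately after word 9 ("about").
Base order: Bart had thought that the lawyer complained about what last week.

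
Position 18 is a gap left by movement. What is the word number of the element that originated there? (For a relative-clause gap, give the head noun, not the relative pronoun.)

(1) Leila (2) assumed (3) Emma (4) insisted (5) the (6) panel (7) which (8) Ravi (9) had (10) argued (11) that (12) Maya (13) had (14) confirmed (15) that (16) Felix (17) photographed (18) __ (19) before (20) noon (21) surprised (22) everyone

6

The gap at 18 is the object of "photographed", inside a relative clause.
The relative pronoun is "which" (word 7); it is bound by the head noun immediately before it.
Its filler is the head noun "panel", at word 6.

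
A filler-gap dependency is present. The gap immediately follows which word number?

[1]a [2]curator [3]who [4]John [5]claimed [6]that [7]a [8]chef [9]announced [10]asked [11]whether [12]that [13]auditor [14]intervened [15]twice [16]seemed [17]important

The displaced element is "a curator" (word 2).
It is linked across 2 clause boundaries (that → Ø).
It functions as the subject of "asked", so the gap sits immediately after word 9 ("announced").
Base order: John claimed that a chef announced that a curator asked whether that auditor intervened twice.

9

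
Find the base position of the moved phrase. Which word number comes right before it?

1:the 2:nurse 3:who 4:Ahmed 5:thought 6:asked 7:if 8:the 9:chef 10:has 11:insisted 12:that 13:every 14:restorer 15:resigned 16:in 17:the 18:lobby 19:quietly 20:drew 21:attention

5

The displaced element is "the nurse" (word 2).
It is linked across 1 clause boundary (Ø).
It functions as the subject of "asked", so the gap sits immediately after word 5 ("thought").
Base order: Ahmed thought that the nurse asked if the chef has insisted that every restorer resigned in the lobby quietly.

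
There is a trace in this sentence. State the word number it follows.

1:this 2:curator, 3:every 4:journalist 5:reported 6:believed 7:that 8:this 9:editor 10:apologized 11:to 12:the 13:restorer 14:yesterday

5

The displaced element is "this curator" (word 2).
It is linked across 1 clause boundary (Ø).
It functions as the subject of "believed", so the gap sits immediately after word 5 ("reported").
Base order: Every journalist reported that this curator believed that this editor apologized to the restorer yesterday.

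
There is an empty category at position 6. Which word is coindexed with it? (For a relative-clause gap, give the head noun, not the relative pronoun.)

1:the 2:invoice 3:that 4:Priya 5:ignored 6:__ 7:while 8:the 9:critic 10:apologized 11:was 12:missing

The gap at 6 is the object of "ignored", inside a relative clause.
The relative pronoun is "that" (word 3); it is bound by the head noun immediately before it.
Its filler is the head noun "invoice", at word 2.

2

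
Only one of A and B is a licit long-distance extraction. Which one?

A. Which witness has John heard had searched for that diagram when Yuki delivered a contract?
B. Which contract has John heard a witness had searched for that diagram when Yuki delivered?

In B, the wh-phrase is extracted from inside an adjunct island (introduced by "when"), which blocks movement.
In A, the extraction path crosses only that-complement boundaries, which are transparent.
So A is grammatical.

A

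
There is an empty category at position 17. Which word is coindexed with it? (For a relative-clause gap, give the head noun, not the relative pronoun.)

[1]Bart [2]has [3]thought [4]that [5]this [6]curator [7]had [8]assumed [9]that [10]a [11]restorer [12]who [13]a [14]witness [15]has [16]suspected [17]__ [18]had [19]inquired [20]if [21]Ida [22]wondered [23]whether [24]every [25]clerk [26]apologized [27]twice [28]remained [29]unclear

The gap at 17 is the subject of "inquired", inside a relative clause.
The relative pronoun is "who" (word 12); it is bound by the head noun immediately before it.
Its filler is the head noun "restorer", at word 11.

11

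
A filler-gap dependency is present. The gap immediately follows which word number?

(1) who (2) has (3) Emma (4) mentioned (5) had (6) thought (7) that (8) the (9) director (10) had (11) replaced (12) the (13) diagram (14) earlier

The displaced element is "who" (word 1).
It is linked across 1 clause boundary (Ø).
It functions as the subject of "thought", so the gap sits immediately after word 4 ("mentioned").
Base order: Emma has mentioned who had thought that the director had replaced the diagram earlier.

4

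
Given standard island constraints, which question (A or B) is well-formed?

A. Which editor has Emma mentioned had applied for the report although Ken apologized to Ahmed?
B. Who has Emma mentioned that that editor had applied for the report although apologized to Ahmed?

A

In B, the wh-phrase is extracted from inside an adjunct island (introduced by "although"), which blocks movement.
In A, the extraction path crosses only that-complement boundaries, which are transparent.
So A is grammatical.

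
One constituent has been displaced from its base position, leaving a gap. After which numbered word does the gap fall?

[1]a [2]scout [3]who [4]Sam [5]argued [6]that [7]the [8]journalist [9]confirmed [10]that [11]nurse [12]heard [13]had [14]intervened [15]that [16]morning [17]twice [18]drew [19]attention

12

The displaced element is "a scout" (word 2).
It is linked across 3 clause boundaries (that → Ø → Ø).
It functions as the subject of "intervened", so the gap sits immediately after word 12 ("heard").
Base order: Sam argued that the journalist confirmed that nurse heard that a scout had intervened that morning twice.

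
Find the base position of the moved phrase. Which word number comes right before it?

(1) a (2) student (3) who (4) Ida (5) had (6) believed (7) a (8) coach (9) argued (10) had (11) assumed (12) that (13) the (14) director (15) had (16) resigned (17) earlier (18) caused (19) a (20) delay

The displaced element is "a student" (word 2).
It is linked across 2 clause boundaries (Ø → Ø).
It functions as the subject of "assumed", so the gap sits immediately after word 9 ("argued").
Base order: Ida had believed a coach argued a student had assumed that the director had resigned earlier.

9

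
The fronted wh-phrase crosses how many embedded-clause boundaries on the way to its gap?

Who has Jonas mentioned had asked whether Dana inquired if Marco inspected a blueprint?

1

"who" is extracted from the subject of "asked".
Boundaries crossed, outermost first: [Ø] — 1 in total.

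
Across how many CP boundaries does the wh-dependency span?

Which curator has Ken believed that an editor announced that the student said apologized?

3

"which curator" is extracted from the subject of "apologized".
Boundaries crossed, outermost first: [that], [that], [Ø] — 3 in total.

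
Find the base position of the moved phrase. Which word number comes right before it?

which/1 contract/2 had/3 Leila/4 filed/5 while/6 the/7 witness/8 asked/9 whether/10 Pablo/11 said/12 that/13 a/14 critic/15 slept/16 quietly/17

5

The displaced element is "which contract" (word 2).
It functions as the direct object of "filed", so the gap sits immediately after word 5 ("filed").
Base order: Leila had filed which contract while the witness asked whether Pablo said that a critic slept quietly.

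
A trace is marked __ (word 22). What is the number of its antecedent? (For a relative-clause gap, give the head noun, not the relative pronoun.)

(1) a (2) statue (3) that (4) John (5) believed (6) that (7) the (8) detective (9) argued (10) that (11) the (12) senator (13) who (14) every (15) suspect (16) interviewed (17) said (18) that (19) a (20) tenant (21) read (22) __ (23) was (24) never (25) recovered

The gap at 22 is the object of "read", inside a relative clause.
The relative pronoun is "that" (word 3); it is bound by the head noun immediately before it.
Its filler is the head noun "statue", at word 2.

2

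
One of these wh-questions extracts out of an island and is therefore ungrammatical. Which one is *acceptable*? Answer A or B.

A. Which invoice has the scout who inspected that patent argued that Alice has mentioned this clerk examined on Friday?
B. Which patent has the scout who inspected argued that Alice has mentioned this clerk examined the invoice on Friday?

A

In B, the wh-phrase is extracted from inside a complex-NP island (relative clause) (introduced by "who"), which blocks movement.
In A, the extraction path crosses only that-complement boundaries, which are transparent.
So A is grammatical.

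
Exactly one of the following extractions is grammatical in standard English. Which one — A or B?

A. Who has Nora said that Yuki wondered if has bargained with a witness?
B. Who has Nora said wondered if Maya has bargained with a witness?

In A, the wh-phrase is extracted from inside a wh-island (introduced by "if"), which blocks movement.
In B, the extraction path crosses only that-complement boundaries, which are transparent.
So B is grammatical.

B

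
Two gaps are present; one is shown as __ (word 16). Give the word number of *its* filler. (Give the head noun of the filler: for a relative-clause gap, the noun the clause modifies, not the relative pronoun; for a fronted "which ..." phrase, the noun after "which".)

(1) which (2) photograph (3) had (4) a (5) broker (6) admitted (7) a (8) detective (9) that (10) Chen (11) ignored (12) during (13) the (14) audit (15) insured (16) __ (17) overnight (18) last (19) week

2

The marked gap is the direct object of "insured".
Its filler is the fronted wh-phrase "which photograph", at word 2.
(The other dependency links word 8 to a gap after word 11.)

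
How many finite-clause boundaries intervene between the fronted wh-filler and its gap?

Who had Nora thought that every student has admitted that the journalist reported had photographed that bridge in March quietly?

3

"who" is extracted from the subject of "photographed".
Boundaries crossed, outermost first: [that], [that], [Ø] — 3 in total.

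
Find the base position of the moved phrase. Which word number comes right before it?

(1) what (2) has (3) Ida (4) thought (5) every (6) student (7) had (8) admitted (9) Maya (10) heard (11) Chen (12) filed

The displaced element is "what" (word 1).
It is linked across 3 clause boundaries (Ø → Ø → Ø).
It functions as the direct object of "filed", so the gap sits immediately after word 12 ("filed").
Base order: Ida has thought every student had admitted Maya heard Chen filed what.

12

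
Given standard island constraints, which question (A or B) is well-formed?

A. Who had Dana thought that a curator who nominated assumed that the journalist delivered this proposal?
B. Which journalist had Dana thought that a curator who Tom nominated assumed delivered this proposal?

B

In A, the wh-phrase is extracted from inside a complex-NP island (relative clause) (introduced by "who"), which blocks movement.
In B, the extraction path crosses only that-complement boundaries, which are transparent.
So B is grammatical.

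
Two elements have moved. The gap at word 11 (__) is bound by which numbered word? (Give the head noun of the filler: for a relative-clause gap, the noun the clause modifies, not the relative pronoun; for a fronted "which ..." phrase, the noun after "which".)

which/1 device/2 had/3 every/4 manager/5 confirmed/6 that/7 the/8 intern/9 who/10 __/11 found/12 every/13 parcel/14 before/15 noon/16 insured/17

9

The marked gap is inside the relative clause, the subject of "found".
Its filler is the head noun "intern" (via "who"), at word 9.
(The other dependency links word 2 to a gap after word 17.)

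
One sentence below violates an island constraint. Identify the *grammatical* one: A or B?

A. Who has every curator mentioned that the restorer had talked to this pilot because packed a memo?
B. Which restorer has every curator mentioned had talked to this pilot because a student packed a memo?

In A, the wh-phrase is extracted from inside an adjunct island (introduced by "because"), which blocks movement.
In B, the extraction path crosses only that-complement boundaries, which are transparent.
So B is grammatical.

B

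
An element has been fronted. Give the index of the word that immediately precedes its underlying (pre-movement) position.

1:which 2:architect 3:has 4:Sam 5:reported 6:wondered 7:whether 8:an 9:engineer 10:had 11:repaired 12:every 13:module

5

The displaced element is "which architect" (word 2).
It is linked across 1 clause boundary (Ø).
It functions as the subject of "wondered", so the gap sits immediately after word 5 ("reported").
Base order: Sam has reported that which architect wondered whether an engineer had repaired every module.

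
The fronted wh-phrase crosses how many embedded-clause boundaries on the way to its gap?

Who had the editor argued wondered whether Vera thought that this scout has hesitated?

"who" is extracted from the subject of "wondered".
Boundaries crossed, outermost first: [Ø] — 1 in total.

1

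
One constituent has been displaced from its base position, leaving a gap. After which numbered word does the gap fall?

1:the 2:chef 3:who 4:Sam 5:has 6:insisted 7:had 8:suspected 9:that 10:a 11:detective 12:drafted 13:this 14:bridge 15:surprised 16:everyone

The displaced element is "the chef" (word 2).
It is linked across 1 clause boundary (Ø).
It functions as the subject of "suspected", so the gap sits immediately after word 6 ("insisted").
Base order: Sam has insisted the chef had suspected that a detective drafted this bridge.

6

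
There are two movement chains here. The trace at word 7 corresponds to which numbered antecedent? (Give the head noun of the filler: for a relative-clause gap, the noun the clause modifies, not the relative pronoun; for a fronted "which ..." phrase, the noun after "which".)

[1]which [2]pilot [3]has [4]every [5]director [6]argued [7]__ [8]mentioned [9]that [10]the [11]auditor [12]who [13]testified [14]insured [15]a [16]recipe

2

The marked gap is the subject of "mentioned".
Its filler is the fronted wh-phrase "which pilot", at word 2.
(The other dependency links word 11 to a gap after word 12.)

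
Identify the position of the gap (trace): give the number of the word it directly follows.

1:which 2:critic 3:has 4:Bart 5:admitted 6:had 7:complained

5

The displaced element is "which critic" (word 2).
It is linked across 1 clause boundary (Ø).
It functions as the subject of "complained", so the gap sits immediately after word 5 ("admitted").
Base order: Bart has admitted that which critic had complained.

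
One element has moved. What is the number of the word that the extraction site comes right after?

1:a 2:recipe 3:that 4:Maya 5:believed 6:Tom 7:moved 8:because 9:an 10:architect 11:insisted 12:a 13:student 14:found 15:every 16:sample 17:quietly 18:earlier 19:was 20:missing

The displaced element is "a recipe" (word 2).
It is linked across 1 clause boundary (Ø).
It functions as the direct object of "moved", so the gap sits immediately after word 7 ("moved").
Base order: Maya believed Tom moved a recipe because an architect insisted a student found every sample quietly earlier.

7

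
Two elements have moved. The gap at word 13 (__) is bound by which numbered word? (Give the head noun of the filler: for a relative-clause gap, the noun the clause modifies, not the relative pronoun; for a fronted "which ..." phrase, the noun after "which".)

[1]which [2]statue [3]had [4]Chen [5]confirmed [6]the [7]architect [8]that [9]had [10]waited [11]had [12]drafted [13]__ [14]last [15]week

2

The marked gap is the direct object of "drafted".
Its filler is the fronted wh-phrase "which statue", at word 2.
(The other dependency links word 7 to a gap after word 8.)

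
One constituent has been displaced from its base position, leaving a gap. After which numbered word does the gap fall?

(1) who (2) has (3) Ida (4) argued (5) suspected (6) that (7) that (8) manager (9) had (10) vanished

4

The displaced element is "who" (word 1).
It is linked across 1 clause boundary (Ø).
It functions as the subject of "suspected", so the gap sits immediately after word 4 ("argued").
Base order: Ida has argued who suspected that that manager had vanished.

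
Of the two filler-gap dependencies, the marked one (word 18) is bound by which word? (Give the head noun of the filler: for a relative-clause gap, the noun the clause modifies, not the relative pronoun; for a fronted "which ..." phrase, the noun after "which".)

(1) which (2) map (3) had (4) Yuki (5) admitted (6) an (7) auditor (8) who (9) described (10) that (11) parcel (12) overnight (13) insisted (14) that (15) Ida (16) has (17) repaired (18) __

The marked gap is the direct object of "repaired".
Its filler is the fronted wh-phrase "which map", at word 2.
(The other dependency links word 7 to a gap after word 8.)

2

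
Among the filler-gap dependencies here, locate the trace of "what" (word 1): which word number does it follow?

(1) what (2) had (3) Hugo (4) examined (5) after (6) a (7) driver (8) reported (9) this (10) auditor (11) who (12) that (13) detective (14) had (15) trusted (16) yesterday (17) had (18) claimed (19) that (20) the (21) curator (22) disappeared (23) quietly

The displaced element is "what" (word 1).
It functions as the direct object of "examined", so the gap sits immediately after word 4 ("examined").
Base order: Hugo had examined what after a driver reported this auditor who that detective had trusted yesterday had claimed that the curator disappeared quietly.

4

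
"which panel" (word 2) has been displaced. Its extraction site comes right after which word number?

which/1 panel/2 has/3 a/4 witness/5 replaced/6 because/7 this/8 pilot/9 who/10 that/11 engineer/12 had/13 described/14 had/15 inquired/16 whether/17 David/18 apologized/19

The displaced element is "which panel" (word 2).
It functions as the direct object of "replaced", so the gap sits immediately after word 6 ("replaced").
Base order: A witness has replaced which panel because this pilot who that engineer had described had inquired whether David apologized.

6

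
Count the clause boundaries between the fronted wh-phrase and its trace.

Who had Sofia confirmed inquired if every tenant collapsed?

"who" is extracted from the subject of "inquired".
Boundaries crossed, outermost first: [Ø] — 1 in total.

1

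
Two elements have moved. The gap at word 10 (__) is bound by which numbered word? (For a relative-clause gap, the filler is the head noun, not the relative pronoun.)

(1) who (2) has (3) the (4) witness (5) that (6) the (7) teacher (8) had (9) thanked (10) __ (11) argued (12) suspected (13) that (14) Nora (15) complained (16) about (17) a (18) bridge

The marked gap is inside the relative clause, the direct object of "thanked".
Its filler is the head noun "witness" (via "that"), at word 4.
(The other dependency links word 1 to a gap after word 11.)

4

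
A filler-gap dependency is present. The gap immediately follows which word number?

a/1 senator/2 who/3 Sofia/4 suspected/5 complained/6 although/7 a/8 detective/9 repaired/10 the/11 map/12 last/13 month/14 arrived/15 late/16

5

The displaced element is "a senator" (word 2).
It is linked across 1 clause boundary (Ø).
It functions as the subject of "complained", so the gap sits immediately after word 5 ("suspected").
Base order: Sofia suspected that a senator complained although a detective repaired the map last month.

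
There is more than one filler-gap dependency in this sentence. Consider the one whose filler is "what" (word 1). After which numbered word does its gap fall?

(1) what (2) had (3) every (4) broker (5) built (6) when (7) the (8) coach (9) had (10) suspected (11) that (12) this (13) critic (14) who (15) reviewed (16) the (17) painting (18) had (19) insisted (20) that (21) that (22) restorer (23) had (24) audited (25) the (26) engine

5

The displaced element is "what" (word 1).
It functions as the direct object of "built", so the gap sits immediately after word 5 ("built").
Base order: Every broker had built what when the coach had suspected that this critic who reviewed the painting had insisted that that restorer had audited the engine.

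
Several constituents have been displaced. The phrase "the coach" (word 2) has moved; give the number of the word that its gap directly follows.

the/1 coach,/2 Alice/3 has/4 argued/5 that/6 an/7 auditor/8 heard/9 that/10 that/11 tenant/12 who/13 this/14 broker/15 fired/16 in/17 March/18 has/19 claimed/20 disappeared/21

The displaced element is "the coach" (word 2).
It is linked across 3 clause boundaries (that → that → Ø).
It functions as the subject of "disappeared", so the gap sits immediately after word 20 ("claimed").
Base order: Alice has argued that an auditor heard that that tenant who this broker fired in March has claimed that the coach disappeared.

20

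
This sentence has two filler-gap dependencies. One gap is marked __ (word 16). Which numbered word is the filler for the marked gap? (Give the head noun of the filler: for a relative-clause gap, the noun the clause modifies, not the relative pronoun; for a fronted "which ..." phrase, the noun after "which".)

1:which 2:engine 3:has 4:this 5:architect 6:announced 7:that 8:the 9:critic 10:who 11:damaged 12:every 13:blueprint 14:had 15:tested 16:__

The marked gap is the direct object of "tested".
Its filler is the fronted wh-phrase "which engine", at word 2.
(The other dependency links word 9 to a gap after word 10.)

2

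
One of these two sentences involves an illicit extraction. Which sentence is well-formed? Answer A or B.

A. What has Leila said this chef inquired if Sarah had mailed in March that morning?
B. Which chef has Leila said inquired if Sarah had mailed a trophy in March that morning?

In A, the wh-phrase is extracted from inside a wh-island (introduced by "if"), which blocks movement.
In B, the extraction path crosses only that-complement boundaries, which are transparent.
So B is grammatical.

B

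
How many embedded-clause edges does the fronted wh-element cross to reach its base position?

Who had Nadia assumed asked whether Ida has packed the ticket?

"who" is extracted from the subject of "asked".
Boundaries crossed, outermost first: [Ø] — 1 in total.

1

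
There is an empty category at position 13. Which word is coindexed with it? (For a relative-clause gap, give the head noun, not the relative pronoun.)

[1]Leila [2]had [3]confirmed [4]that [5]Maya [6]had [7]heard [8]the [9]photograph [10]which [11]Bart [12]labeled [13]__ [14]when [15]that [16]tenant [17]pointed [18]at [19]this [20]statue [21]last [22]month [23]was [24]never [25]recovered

9

The gap at 13 is the object of "labeled", inside a relative clause.
The relative pronoun is "which" (word 10); it is bound by the head noun immediately before it.
Its filler is the head noun "photograph", at word 9.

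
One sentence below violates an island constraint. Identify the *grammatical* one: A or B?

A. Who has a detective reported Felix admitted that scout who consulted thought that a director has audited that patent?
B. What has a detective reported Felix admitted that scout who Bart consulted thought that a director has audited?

In A, the wh-phrase is extracted from inside a complex-NP island (relative clause) (introduced by "who"), which blocks movement.
In B, the extraction path crosses only that-complement boundaries, which are transparent.
So B is grammatical.

B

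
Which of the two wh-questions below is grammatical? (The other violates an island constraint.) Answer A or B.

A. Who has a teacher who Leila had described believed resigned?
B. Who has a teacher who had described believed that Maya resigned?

A

In B, the wh-phrase is extracted from inside a complex-NP island (relative clause) (introduced by "who"), which blocks movement.
In A, the extraction path crosses only that-complement boundaries, which are transparent.
So A is grammatical.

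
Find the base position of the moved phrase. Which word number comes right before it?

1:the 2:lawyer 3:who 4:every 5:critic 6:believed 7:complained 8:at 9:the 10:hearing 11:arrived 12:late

6

The displaced element is "the lawyer" (word 2).
It is linked across 1 clause boundary (Ø).
It functions as the subject of "complained", so the gap sits immediately after word 6 ("believed").
Base order: Every critic believed that the lawyer complained at the hearing.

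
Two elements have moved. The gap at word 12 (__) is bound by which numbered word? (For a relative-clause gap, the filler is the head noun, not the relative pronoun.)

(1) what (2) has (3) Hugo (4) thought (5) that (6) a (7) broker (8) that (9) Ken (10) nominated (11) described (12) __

The marked gap is the direct object of "described".
Its filler is the fronted wh-phrase "what", at word 1.
(The other dependency links word 7 to a gap after word 10.)

1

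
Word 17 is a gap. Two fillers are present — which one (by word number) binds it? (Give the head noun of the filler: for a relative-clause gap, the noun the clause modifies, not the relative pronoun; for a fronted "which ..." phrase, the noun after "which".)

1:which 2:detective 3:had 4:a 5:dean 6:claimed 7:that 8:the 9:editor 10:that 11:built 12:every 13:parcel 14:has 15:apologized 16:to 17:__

2

The marked gap is the object of the preposition "to" of "apologized".
Its filler is the fronted wh-phrase "which detective", at word 2.
(The other dependency links word 9 to a gap after word 10.)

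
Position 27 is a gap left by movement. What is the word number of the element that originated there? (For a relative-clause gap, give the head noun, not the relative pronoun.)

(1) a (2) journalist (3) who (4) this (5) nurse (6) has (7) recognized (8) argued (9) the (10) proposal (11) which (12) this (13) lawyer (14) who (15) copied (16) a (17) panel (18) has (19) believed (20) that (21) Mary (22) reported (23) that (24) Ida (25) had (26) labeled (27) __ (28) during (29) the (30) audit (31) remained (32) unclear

The gap at 27 is the object of "labeled", inside a relative clause.
The relative pronoun is "which" (word 11); it is bound by the head noun immediately before it.
Its filler is the head noun "proposal", at word 10.

10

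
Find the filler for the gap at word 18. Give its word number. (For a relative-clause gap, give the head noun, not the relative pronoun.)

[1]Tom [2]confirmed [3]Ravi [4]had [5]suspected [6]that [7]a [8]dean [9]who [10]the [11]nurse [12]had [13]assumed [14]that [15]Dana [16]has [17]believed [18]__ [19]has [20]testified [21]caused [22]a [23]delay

The gap at 18 is the subject of "testified", inside a relative clause.
The relative pronoun is "who" (word 9); it is bound by the head noun immediately before it.
Its filler is the head noun "dean", at word 8.

8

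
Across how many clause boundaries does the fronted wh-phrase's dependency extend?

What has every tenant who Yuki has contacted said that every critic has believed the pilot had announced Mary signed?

"what" is extracted from the object of "signed".
Boundaries crossed, outermost first: [that], [Ø], [Ø] — 3 in total.

3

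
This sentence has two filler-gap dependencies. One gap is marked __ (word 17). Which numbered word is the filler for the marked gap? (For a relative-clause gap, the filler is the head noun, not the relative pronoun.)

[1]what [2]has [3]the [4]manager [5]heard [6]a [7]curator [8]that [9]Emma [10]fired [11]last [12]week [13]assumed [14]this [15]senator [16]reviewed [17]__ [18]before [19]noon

1

The marked gap is the direct object of "reviewed".
Its filler is the fronted wh-phrase "what", at word 1.
(The other dependency links word 7 to a gap after word 10.)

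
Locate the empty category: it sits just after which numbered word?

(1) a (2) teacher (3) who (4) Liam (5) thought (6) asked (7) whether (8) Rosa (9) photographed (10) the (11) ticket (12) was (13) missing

The displaced element is "a teacher" (word 2).
It is linked across 1 clause boundary (Ø).
It functions as the subject of "asked", so the gap sits immediately after word 5 ("thought").
Base order: Liam thought that a teacher asked whether Rosa photographed the ticket.

5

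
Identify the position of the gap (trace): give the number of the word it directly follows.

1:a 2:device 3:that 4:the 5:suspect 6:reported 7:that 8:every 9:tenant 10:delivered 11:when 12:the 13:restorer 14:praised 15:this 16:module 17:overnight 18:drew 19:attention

10

The displaced element is "a device" (word 2).
It is linked across 1 clause boundary (that).
It functions as the direct object of "delivered", so the gap sits immediately after word 10 ("delivered").
Base order: The suspect reported that every tenant delivered a device when the restorer praised this module overnight.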